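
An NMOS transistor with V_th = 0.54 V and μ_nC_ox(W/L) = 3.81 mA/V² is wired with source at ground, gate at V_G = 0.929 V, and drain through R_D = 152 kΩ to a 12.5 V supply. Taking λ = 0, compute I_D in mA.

I_D = 0.0818 mA

V_GS = V_G = 0.929 V, so V_ov = 0.929 − 0.54 = 0.389 V.
Assume saturation: I_D = ½ k_n V_ov² = 0.5 × 3.81 × 0.389² = 0.288 mA, giving V_DS = V_DD − I_D R_D = 12.5 − 0.288 × 152 = -31.3 V.
But -31.3 V < V_ov = 0.389 V, so the device is actually in triode.
In triode I_D = k_n[V_ov V_DS − ½ V_DS²] and I_D = (V_DD − V_DS)/R_D. Equating: 290 V_DS² − 226.3 V_DS + 12.5 = 0, giving V_DS = 0.0598 V (the root below V_ov).
I_D = (12.5 − 0.0598) / 152 = 0.0818 mA.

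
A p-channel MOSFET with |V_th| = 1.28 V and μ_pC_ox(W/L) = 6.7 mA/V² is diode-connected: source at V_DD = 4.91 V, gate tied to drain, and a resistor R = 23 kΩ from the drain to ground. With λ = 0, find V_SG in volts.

V_SG = 1.49 V

With gate tied to drain, V_SG = V_SD ≥ V_SG − |V_th|, so the device is in saturation.
KCL at the drain: ½ k_p (V_SG − |V_th|)² = (V_DD − V_SG)/R.
Let x = V_SG − 1.28. Then 77 x² + x − 3.63 = 0, giving x = 0.211 V (positive root), so V_SG = 1.49 V.
I_D = (V_DD − V_SG)/R = (4.91 − 1.49) / 23 = 0.149 mA.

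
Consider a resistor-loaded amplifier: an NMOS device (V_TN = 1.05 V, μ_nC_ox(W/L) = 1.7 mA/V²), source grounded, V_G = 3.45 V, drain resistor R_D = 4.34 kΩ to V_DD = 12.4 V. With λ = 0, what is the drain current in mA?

V_GS = V_G = 3.45 V, so V_ov = 3.45 − 1.05 = 2.4 V.
Assume saturation: I_D = ½ k_n V_ov² = 0.5 × 1.7 × 2.4² = 4.9 mA, giving V_DS = V_DD − I_D R_D = 12.4 − 4.9 × 4.34 = -8.85 V.
But -8.85 V < V_ov = 2.4 V, so the device is actually in triode.
In triode I_D = k_n[V_ov V_DS − ½ V_DS²] and I_D = (V_DD − V_DS)/R_D. Equating: 3.69 V_DS² − 18.71 V_DS + 12.4 = 0, giving V_DS = 0.784 V (the root below V_ov).
I_D = (12.4 − 0.784) / 4.34 = 2.68 mA.

I_D = 2.68 mA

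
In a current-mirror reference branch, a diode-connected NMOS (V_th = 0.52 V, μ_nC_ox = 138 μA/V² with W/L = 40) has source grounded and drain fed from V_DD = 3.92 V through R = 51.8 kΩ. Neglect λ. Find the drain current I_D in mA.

I_D = 0.0627 mA

With gate tied to drain, V_GS = V_DS ≥ V_GS − V_th, so the device is in saturation.
k_n = μ_nC_ox · (W/L) = 5.52 mA/V².
KCL at the drain: ½ k_n (V_GS − V_th)² = (V_DD − V_GS)/R.
Let x = V_GS − 0.52. Then 143 x² + x − 3.4 = 0, giving x = 0.151 V (positive root), so V_GS = 0.671 V.
I_D = (V_DD − V_GS)/R = (3.92 − 0.671) / 51.8 = 0.0627 mA.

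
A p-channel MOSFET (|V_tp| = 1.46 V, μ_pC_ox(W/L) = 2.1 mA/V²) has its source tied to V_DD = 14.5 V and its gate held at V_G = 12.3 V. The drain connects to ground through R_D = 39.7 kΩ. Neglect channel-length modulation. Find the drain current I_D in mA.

V_SG = V_DD − V_G = 14.5 − 12.3 = 2.2 V, so V_ov = 2.2 − 1.46 = 0.74 V.
Assume saturation: I_D = ½ k_p V_ov² = 0.5 × 2.1 × 0.74² = 0.575 mA, giving V_SD = V_DD − I_D R_D = 14.5 − 0.575 × 39.7 = -8.33 V.
But -8.33 V < V_ov = 0.74 V, so the device is actually in triode.
In triode I_D = k_p[V_ov V_SD − ½ V_SD²] and I_D = (V_DD − V_SD)/R_D. Equating: 41.7 V_SD² − 62.69 V_SD + 14.5 = 0, giving V_SD = 0.285 V (the root below V_ov).
I_D = (14.5 − 0.285) / 39.7 = 0.358 mA.

I_D = 0.358 mA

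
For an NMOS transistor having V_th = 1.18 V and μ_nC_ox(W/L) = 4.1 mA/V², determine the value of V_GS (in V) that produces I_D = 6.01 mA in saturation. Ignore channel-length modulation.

In saturation I_D = ½ k_n (V_GS − V_th)², so V_GS − V_th = √(2 I_D / k_n) = √(2 × 6.01 / 4.1) = 1.71 V.
V_GS = 1.18 + 1.71 = 2.89 V.

V_GS = 2.89 V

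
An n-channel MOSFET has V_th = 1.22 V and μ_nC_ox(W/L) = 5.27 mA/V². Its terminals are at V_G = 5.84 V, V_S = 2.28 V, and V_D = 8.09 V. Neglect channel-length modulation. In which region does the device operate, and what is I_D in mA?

Saturation; I_D = 14.4 mA

V_GS = V_G − V_S = 5.84 − 2.28 = 3.56 V; V_DS = V_D − V_S = 8.09 − 2.28 = 5.81 V.
V_ov = V_GS − V_th = 3.56 − 1.22 = 2.34 V.
Since V_DS = 5.81 V ≥ V_ov = 2.34 V, the device is in saturation.
I_D = ½ k_n V_ov² = 0.5 × 5.27 × 2.34² = 14.4 mA.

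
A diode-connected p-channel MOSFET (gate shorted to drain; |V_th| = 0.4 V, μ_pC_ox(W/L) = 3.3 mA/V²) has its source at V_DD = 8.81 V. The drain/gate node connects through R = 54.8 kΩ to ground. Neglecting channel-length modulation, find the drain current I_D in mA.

I_D = 0.148 mA

With gate tied to drain, V_SG = V_SD ≥ V_SG − |V_th|, so the device is in saturation.
KCL at the drain: ½ k_p (V_SG − |V_th|)² = (V_DD − V_SG)/R.
Let x = V_SG − 0.4. Then 90.4 x² + x − 8.41 = 0, giving x = 0.299 V (positive root), so V_SG = 0.699 V.
I_D = (V_DD − V_SG)/R = (8.81 − 0.699) / 54.8 = 0.148 mA.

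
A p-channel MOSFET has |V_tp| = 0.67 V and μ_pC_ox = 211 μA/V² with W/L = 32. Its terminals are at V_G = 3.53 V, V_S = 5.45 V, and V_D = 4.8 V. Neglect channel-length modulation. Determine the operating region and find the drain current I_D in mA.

Triode; I_D = 4.06 mA

V_SG = V_S − V_G = 5.45 − 3.53 = 1.92 V; V_SD = V_S − V_D = 5.45 − 4.8 = 0.65 V.
k_p = μ_pC_ox · (W/L) = 6.752 mA/V².
V_ov = V_SG − |V_tp| = 1.92 − 0.67 = 1.25 V.
Since V_SD = 0.65 V < V_ov = 1.25 V, the device is in the triode region.
I_D = k_p [V_ov · V_SD − ½ V_SD²] = 6.752 × [1.25 × 0.65 − 0.5 × 0.65²] = 4.06 mA.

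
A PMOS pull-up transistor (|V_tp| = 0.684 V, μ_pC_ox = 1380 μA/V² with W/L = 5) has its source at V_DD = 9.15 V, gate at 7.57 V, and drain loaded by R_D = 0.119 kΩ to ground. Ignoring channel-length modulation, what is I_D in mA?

I_D = 2.77 mA

V_SG = V_DD − V_G = 9.15 − 7.57 = 1.58 V, so V_ov = 1.58 − 0.684 = 0.896 V.
k_p = μ_pC_ox · (W/L) = 6.9 mA/V².
Assume saturation: I_D = ½ k_p V_ov² = 0.5 × 6.9 × 0.896² = 2.77 mA, giving V_SD = V_DD − I_D R_D = 9.15 − 2.77 × 0.119 = 8.82 V.
V_SD = 8.82 V ≥ V_ov = 0.896 V, confirming saturation.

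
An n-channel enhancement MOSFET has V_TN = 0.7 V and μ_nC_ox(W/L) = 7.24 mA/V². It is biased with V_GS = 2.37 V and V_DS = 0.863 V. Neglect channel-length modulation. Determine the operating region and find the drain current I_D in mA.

Triode; I_D = 7.74 mA

V_ov = V_GS − V_TN = 2.37 − 0.7 = 1.67 V.
Since V_DS = 0.863 V < V_ov = 1.67 V, the device is in the triode region.
I_D = k_n [V_ov · V_DS − ½ V_DS²] = 7.24 × [1.67 × 0.863 − 0.5 × 0.863²] = 7.74 mA.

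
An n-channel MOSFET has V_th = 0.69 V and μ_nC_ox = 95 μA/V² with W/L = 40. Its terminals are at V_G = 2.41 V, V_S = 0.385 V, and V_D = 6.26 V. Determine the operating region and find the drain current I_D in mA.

V_GS = V_G − V_S = 2.41 − 0.385 = 2.03 V; V_DS = V_D − V_S = 6.26 − 0.385 = 5.88 V.
k_n = μ_nC_ox · (W/L) = 3.8 mA/V².
V_ov = V_GS − V_th = 2.03 − 0.69 = 1.34 V.
Since V_DS = 5.88 V ≥ V_ov = 1.34 V, the device is in saturation.
I_D = ½ k_n V_ov² = 0.5 × 3.8 × 1.34² = 3.39 mA.

Saturation; I_D = 3.39 mA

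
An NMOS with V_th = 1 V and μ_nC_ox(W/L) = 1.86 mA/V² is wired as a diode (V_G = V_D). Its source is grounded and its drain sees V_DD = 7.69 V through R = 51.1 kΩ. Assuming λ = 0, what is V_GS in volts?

With gate tied to drain, V_GS = V_DS ≥ V_GS − V_th, so the device is in saturation.
KCL at the drain: ½ k_n (V_GS − V_th)² = (V_DD − V_GS)/R.
Let x = V_GS − 1. Then 47.5 x² + x − 6.69 = 0, giving x = 0.365 V (positive root), so V_GS = 1.36 V.
I_D = (V_DD − V_GS)/R = (7.69 − 1.36) / 51.1 = 0.124 mA.

V_GS = 1.36 V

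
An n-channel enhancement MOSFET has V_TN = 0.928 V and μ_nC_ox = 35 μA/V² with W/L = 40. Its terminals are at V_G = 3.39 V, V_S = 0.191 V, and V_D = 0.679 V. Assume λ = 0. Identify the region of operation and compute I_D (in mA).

V_GS = V_G − V_S = 3.39 − 0.191 = 3.2 V; V_DS = V_D − V_S = 0.679 − 0.191 = 0.488 V.
k_n = μ_nC_ox · (W/L) = 1.4 mA/V².
V_ov = V_GS − V_TN = 3.2 − 0.928 = 2.27 V.
Since V_DS = 0.488 V < V_ov = 2.27 V, the device is in the triode region.
I_D = k_n [V_ov · V_DS − ½ V_DS²] = 1.4 × [2.27 × 0.488 − 0.5 × 0.488²] = 1.38 mA.

Triode; I_D = 1.38 mA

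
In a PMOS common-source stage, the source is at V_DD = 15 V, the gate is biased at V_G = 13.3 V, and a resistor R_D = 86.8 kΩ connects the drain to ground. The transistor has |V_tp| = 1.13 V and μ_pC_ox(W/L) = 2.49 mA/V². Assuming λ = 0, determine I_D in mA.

V_SG = V_DD − V_G = 15 − 13.3 = 1.7 V, so V_ov = 1.7 − 1.13 = 0.57 V.
Assume saturation: I_D = ½ k_p V_ov² = 0.5 × 2.49 × 0.57² = 0.405 mA, giving V_SD = V_DD − I_D R_D = 15 − 0.405 × 86.8 = -20.1 V.
But -20.1 V < V_ov = 0.57 V, so the device is actually in triode.
In triode I_D = k_p[V_ov V_SD − ½ V_SD²] and I_D = (V_DD − V_SD)/R_D. Equating: 108 V_SD² − 124.2 V_SD + 15 = 0, giving V_SD = 0.137 V (the root below V_ov).
I_D = (15 − 0.137) / 86.8 = 0.171 mA.

I_D = 0.171 mA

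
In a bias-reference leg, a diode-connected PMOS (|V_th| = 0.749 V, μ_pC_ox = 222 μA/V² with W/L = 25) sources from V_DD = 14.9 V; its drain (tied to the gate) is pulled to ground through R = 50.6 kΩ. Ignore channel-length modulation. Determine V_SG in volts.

With gate tied to drain, V_SG = V_SD ≥ V_SG − |V_th|, so the device is in saturation.
k_p = μ_pC_ox · (W/L) = 5.55 mA/V².
KCL at the drain: ½ k_p (V_SG − |V_th|)² = (V_DD − V_SG)/R.
Let x = V_SG − 0.749. Then 140 x² + x − 14.15 = 0, giving x = 0.314 V (positive root), so V_SG = 1.06 V.
I_D = (V_DD − V_SG)/R = (14.9 − 1.06) / 50.6 = 0.273 mA.

V_SG = 1.06 V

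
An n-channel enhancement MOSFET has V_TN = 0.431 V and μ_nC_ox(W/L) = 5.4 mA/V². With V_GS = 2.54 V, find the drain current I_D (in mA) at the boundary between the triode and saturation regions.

I_D = 12.0 mA

At the boundary V_DS = V_ov = V_GS − V_TN = 2.54 − 0.431 = 2.11 V.
I_D = ½ k_n V_ov² = 0.5 × 5.4 × 2.11² = 12 mA.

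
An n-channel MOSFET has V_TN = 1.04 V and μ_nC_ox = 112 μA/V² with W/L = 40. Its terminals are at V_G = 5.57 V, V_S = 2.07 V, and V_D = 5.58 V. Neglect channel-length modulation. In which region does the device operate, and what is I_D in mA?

Saturation; I_D = 13.6 mA

V_GS = V_G − V_S = 5.57 − 2.07 = 3.5 V; V_DS = V_D − V_S = 5.58 − 2.07 = 3.51 V.
k_n = μ_nC_ox · (W/L) = 4.48 mA/V².
V_ov = V_GS − V_TN = 3.5 − 1.04 = 2.46 V.
Since V_DS = 3.51 V ≥ V_ov = 2.46 V, the device is in saturation.
I_D = ½ k_n V_ov² = 0.5 × 4.48 × 2.46² = 13.6 mA.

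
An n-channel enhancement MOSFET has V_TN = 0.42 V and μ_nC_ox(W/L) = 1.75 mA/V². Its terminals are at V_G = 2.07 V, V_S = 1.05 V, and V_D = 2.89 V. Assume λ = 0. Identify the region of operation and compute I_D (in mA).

V_GS = V_G − V_S = 2.07 − 1.05 = 1.02 V; V_DS = V_D − V_S = 2.89 − 1.05 = 1.84 V.
V_ov = V_GS − V_TN = 1.02 − 0.42 = 0.6 V.
Since V_DS = 1.84 V ≥ V_ov = 0.6 V, the device is in saturation.
I_D = ½ k_n V_ov² = 0.5 × 1.75 × 0.6² = 0.315 mA.

Saturation; I_D = 0.315 mA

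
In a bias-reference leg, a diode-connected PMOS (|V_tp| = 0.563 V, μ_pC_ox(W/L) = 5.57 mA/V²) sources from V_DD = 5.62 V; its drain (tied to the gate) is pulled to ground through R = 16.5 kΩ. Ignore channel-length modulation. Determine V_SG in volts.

With gate tied to drain, V_SG = V_SD ≥ V_SG − |V_tp|, so the device is in saturation.
KCL at the drain: ½ k_p (V_SG − |V_tp|)² = (V_DD − V_SG)/R.
Let x = V_SG − 0.563. Then 46 x² + x − 5.057 = 0, giving x = 0.321 V (positive root), so V_SG = 0.884 V.
I_D = (V_DD − V_SG)/R = (5.62 − 0.884) / 16.5 = 0.287 mA.

V_SG = 0.884 V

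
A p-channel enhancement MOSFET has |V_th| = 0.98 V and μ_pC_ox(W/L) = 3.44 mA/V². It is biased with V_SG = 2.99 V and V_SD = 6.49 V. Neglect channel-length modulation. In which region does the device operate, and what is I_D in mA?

V_ov = V_SG − |V_th| = 2.99 − 0.98 = 2.01 V.
Since V_SD = 6.49 V ≥ V_ov = 2.01 V, the device is in saturation.
I_D = ½ k_p V_ov² = 0.5 × 3.44 × 2.01² = 6.95 mA.

Saturation; I_D = 6.95 mA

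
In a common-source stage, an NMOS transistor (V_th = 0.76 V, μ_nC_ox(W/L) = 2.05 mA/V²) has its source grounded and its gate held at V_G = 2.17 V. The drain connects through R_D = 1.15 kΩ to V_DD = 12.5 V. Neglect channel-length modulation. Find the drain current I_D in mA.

I_D = 2.04 mA

V_GS = V_G = 2.17 V, so V_ov = 2.17 − 0.76 = 1.41 V.
Assume saturation: I_D = ½ k_n V_ov² = 0.5 × 2.05 × 1.41² = 2.04 mA, giving V_DS = V_DD − I_D R_D = 12.5 − 2.04 × 1.15 = 10.2 V.
V_DS = 10.2 V ≥ V_ov = 1.41 V, confirming saturation.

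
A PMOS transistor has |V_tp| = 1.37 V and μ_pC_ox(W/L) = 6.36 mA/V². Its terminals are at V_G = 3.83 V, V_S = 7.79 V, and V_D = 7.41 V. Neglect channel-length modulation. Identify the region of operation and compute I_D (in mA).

Triode; I_D = 5.80 mA

V_SG = V_S − V_G = 7.79 − 3.83 = 3.96 V; V_SD = V_S − V_D = 7.79 − 7.41 = 0.38 V.
V_ov = V_SG − |V_tp| = 3.96 − 1.37 = 2.59 V.
Since V_SD = 0.38 V < V_ov = 2.59 V, the device is in the triode region.
I_D = k_p [V_ov · V_SD − ½ V_SD²] = 6.36 × [2.59 × 0.38 − 0.5 × 0.38²] = 5.8 mA.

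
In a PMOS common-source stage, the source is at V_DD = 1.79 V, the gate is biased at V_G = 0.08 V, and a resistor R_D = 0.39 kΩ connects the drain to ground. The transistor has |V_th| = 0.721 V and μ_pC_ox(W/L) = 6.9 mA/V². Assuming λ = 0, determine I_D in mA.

I_D = 2.95 mA

V_SG = V_DD − V_G = 1.79 − 0.08 = 1.71 V, so V_ov = 1.71 − 0.721 = 0.989 V.
Assume saturation: I_D = ½ k_p V_ov² = 0.5 × 6.9 × 0.989² = 3.37 mA, giving V_SD = V_DD − I_D R_D = 1.79 − 3.37 × 0.39 = 0.474 V.
But 0.474 V < V_ov = 0.989 V, so the device is actually in triode.
In triode I_D = k_p[V_ov V_SD − ½ V_SD²] and I_D = (V_DD − V_SD)/R_D. Equating: 1.35 V_SD² − 3.661 V_SD + 1.79 = 0, giving V_SD = 0.639 V (the root below V_ov).
I_D = (1.79 − 0.639) / 0.39 = 2.95 mA.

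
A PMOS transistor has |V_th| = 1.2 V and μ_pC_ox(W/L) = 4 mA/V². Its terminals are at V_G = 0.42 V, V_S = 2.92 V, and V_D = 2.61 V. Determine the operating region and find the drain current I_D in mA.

Triode; I_D = 1.42 mA

V_SG = V_S − V_G = 2.92 − 0.42 = 2.5 V; V_SD = V_S − V_D = 2.92 − 2.61 = 0.31 V.
V_ov = V_SG − |V_th| = 2.5 − 1.2 = 1.3 V.
Since V_SD = 0.31 V < V_ov = 1.3 V, the device is in the triode region.
I_D = k_p [V_ov · V_SD − ½ V_SD²] = 4 × [1.3 × 0.31 − 0.5 × 0.31²] = 1.42 mA.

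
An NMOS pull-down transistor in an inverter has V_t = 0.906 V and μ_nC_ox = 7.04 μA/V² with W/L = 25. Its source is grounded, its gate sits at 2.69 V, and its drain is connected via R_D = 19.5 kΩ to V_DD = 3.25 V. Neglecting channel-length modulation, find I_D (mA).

I_D = 0.140 mA

V_GS = V_G = 2.69 V, so V_ov = 2.69 − 0.906 = 1.78 V.
k_n = μ_nC_ox · (W/L) = 0.176 mA/V².
Assume saturation: I_D = ½ k_n V_ov² = 0.5 × 0.176 × 1.78² = 0.28 mA, giving V_DS = V_DD − I_D R_D = 3.25 − 0.28 × 19.5 = -2.21 V.
But -2.21 V < V_ov = 1.78 V, so the device is actually in triode.
In triode I_D = k_n[V_ov V_DS − ½ V_DS²] and I_D = (V_DD − V_DS)/R_D. Equating: 1.72 V_DS² − 7.123 V_DS + 3.25 = 0, giving V_DS = 0.522 V (the root below V_ov).
I_D = (3.25 − 0.522) / 19.5 = 0.14 mA.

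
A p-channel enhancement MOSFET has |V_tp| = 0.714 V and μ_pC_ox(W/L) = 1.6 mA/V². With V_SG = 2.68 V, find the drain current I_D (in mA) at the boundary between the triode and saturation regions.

At the boundary V_SD = V_ov = V_SG − |V_tp| = 2.68 − 0.714 = 1.97 V.
I_D = ½ k_p V_ov² = 0.5 × 1.6 × 1.97² = 3.09 mA.

I_D = 3.09 mA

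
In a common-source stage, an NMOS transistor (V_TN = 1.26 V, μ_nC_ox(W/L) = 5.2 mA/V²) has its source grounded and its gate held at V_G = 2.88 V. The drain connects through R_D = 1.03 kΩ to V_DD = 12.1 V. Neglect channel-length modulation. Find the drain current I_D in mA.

I_D = 6.82 mA

V_GS = V_G = 2.88 V, so V_ov = 2.88 − 1.26 = 1.62 V.
Assume saturation: I_D = ½ k_n V_ov² = 0.5 × 5.2 × 1.62² = 6.82 mA, giving V_DS = V_DD − I_D R_D = 12.1 − 6.82 × 1.03 = 5.07 V.
V_DS = 5.07 V ≥ V_ov = 1.62 V, confirming saturation.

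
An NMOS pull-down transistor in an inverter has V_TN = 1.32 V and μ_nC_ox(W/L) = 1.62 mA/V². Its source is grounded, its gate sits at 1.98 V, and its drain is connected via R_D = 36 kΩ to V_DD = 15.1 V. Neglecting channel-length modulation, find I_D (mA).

I_D = 0.353 mA

V_GS = V_G = 1.98 V, so V_ov = 1.98 − 1.32 = 0.66 V.
Assume saturation: I_D = ½ k_n V_ov² = 0.5 × 1.62 × 0.66² = 0.353 mA, giving V_DS = V_DD − I_D R_D = 15.1 − 0.353 × 36 = 2.4 V.
V_DS = 2.4 V ≥ V_ov = 0.66 V, confirming saturation.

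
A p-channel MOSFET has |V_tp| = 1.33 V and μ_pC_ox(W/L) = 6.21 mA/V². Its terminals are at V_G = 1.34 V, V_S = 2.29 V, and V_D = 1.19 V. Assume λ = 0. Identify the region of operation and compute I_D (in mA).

V_SG = V_S − V_G = 2.29 − 1.34 = 0.95 V; V_SD = V_S − V_D = 2.29 − 1.19 = 1.1 V.
V_SG = 0.95 V < |V_tp| = 1.33 V, so the transistor is in cutoff.

Cutoff; I_D = 0 mA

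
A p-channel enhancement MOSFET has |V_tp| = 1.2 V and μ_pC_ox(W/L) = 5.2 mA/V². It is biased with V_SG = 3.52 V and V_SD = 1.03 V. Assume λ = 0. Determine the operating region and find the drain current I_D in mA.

V_ov = V_SG − |V_tp| = 3.52 − 1.2 = 2.32 V.
Since V_SD = 1.03 V < V_ov = 2.32 V, the device is in the triode region.
I_D = k_p [V_ov · V_SD − ½ V_SD²] = 5.2 × [2.32 × 1.03 − 0.5 × 1.03²] = 9.67 mA.

Triode; I_D = 9.67 mA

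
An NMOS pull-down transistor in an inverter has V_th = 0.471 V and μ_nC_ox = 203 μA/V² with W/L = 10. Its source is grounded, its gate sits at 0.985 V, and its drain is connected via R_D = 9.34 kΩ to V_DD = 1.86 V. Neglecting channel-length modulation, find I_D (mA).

V_GS = V_G = 0.985 V, so V_ov = 0.985 − 0.471 = 0.514 V.
k_n = μ_nC_ox · (W/L) = 2.03 mA/V².
Assume saturation: I_D = ½ k_n V_ov² = 0.5 × 2.03 × 0.514² = 0.268 mA, giving V_DS = V_DD − I_D R_D = 1.86 − 0.268 × 9.34 = -0.645 V.
But -0.645 V < V_ov = 0.514 V, so the device is actually in triode.
In triode I_D = k_n[V_ov V_DS − ½ V_DS²] and I_D = (V_DD − V_DS)/R_D. Equating: 9.48 V_DS² − 10.75 V_DS + 1.86 = 0, giving V_DS = 0.213 V (the root below V_ov).
I_D = (1.86 − 0.213) / 9.34 = 0.176 mA.

I_D = 0.176 mA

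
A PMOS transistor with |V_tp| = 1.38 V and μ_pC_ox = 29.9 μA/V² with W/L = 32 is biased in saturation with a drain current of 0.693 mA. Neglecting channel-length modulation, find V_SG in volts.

V_SG = 2.58 V

k_p = μ_pC_ox · (W/L) = 0.9568 mA/V².
In saturation I_D = ½ k_p (V_SG − |V_tp|)², so V_SG − |V_tp| = √(2 I_D / k_p) = √(2 × 0.693 / 0.9568) = 1.2 V.
V_SG = 1.38 + 1.2 = 2.58 V.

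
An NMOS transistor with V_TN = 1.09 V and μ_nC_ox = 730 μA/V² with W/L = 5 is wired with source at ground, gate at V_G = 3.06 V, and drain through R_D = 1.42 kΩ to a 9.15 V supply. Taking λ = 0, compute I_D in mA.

I_D = 5.67 mA

V_GS = V_G = 3.06 V, so V_ov = 3.06 − 1.09 = 1.97 V.
k_n = μ_nC_ox · (W/L) = 3.65 mA/V².
Assume saturation: I_D = ½ k_n V_ov² = 0.5 × 3.65 × 1.97² = 7.08 mA, giving V_DS = V_DD − I_D R_D = 9.15 − 7.08 × 1.42 = -0.907 V.
But -0.907 V < V_ov = 1.97 V, so the device is actually in triode.
In triode I_D = k_n[V_ov V_DS − ½ V_DS²] and I_D = (V_DD − V_DS)/R_D. Equating: 2.59 V_DS² − 11.21 V_DS + 9.15 = 0, giving V_DS = 1.09 V (the root below V_ov).
I_D = (9.15 − 1.09) / 1.42 = 5.67 mA.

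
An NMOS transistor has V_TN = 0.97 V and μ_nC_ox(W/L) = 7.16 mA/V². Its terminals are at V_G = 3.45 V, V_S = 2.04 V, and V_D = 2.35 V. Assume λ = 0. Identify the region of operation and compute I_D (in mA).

V_GS = V_G − V_S = 3.45 − 2.04 = 1.41 V; V_DS = V_D − V_S = 2.35 − 2.04 = 0.31 V.
V_ov = V_GS − V_TN = 1.41 − 0.97 = 0.44 V.
Since V_DS = 0.31 V < V_ov = 0.44 V, the device is in the triode region.
I_D = k_n [V_ov · V_DS − ½ V_DS²] = 7.16 × [0.44 × 0.31 − 0.5 × 0.31²] = 0.633 mA.

Triode; I_D = 0.633 mA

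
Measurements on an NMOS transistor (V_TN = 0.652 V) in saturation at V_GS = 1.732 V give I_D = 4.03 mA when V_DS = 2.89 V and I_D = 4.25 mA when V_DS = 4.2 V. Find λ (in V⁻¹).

With V_GS fixed, I_D ∝ (1 + λ V_DS) in saturation, so I_D2/I_D1 = (1 + λ V_DS2)/(1 + λ V_DS1).
4.25/4.03 = 1.055 = (1 + 4.2 λ)/(1 + 2.89 λ).
Solving: λ (I_D1 V_DS2 − I_D2 V_DS1) = I_D2 − I_D1, so λ = (4.25 − 4.03) / (4.03 × 4.2 − 4.25 × 2.89) = 0.22 / 4.64 = 0.0474 V⁻¹.

λ = 0.0474 V⁻¹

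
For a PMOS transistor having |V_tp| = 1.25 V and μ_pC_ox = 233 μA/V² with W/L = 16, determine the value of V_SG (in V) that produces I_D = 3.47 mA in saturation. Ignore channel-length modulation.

V_SG = 2.61 V

k_p = μ_pC_ox · (W/L) = 3.728 mA/V².
In saturation I_D = ½ k_p (V_SG − |V_tp|)², so V_SG − |V_tp| = √(2 I_D / k_p) = √(2 × 3.47 / 3.728) = 1.36 V.
V_SG = 1.25 + 1.36 = 2.61 V.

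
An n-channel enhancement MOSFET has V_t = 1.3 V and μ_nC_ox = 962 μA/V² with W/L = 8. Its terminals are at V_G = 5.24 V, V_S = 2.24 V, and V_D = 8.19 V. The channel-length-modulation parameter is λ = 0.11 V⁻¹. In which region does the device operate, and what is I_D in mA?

V_GS = V_G − V_S = 5.24 − 2.24 = 3 V; V_DS = V_D − V_S = 8.19 − 2.24 = 5.95 V.
k_n = μ_nC_ox · (W/L) = 7.696 mA/V².
V_ov = V_GS − V_t = 3 − 1.3 = 1.7 V.
Since V_DS = 5.95 V ≥ V_ov = 1.7 V, the device is in saturation.
I_D = ½ k_n V_ov² (1 + λ V_DS) = 0.5 × 7.696 × 1.7² × (1 + 0.11 × 5.95) = 18.4 mA.

Saturation; I_D = 18.4 mA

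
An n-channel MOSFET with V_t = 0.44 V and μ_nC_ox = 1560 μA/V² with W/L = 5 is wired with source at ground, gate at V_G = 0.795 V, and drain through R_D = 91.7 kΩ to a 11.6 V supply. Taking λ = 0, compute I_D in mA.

I_D = 0.126 mA

V_GS = V_G = 0.795 V, so V_ov = 0.795 − 0.44 = 0.355 V.
k_n = μ_nC_ox · (W/L) = 7.8 mA/V².
Assume saturation: I_D = ½ k_n V_ov² = 0.5 × 7.8 × 0.355² = 0.491 mA, giving V_DS = V_DD − I_D R_D = 11.6 − 0.491 × 91.7 = -33.5 V.
But -33.5 V < V_ov = 0.355 V, so the device is actually in triode.
In triode I_D = k_n[V_ov V_DS − ½ V_DS²] and I_D = (V_DD − V_DS)/R_D. Equating: 358 V_DS² − 254.9 V_DS + 11.6 = 0, giving V_DS = 0.0489 V (the root below V_ov).
I_D = (11.6 − 0.0489) / 91.7 = 0.126 mA.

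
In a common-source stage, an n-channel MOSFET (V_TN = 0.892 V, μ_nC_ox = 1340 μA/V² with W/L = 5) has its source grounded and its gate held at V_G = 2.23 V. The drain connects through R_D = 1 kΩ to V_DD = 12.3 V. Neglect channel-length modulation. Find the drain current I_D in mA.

V_GS = V_G = 2.23 V, so V_ov = 2.23 − 0.892 = 1.34 V.
k_n = μ_nC_ox · (W/L) = 6.7 mA/V².
Assume saturation: I_D = ½ k_n V_ov² = 0.5 × 6.7 × 1.34² = 6 mA, giving V_DS = V_DD − I_D R_D = 12.3 − 6 × 1 = 6.3 V.
V_DS = 6.3 V ≥ V_ov = 1.34 V, confirming saturation.

I_D = 6.00 mA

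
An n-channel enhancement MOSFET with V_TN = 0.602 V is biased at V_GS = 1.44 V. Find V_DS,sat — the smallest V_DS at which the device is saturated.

The boundary between triode and saturation is V_DS = V_GS − V_TN = V_ov.
V_ov = 1.44 − 0.602 = 0.838 V.

V_DS,sat = 0.838 V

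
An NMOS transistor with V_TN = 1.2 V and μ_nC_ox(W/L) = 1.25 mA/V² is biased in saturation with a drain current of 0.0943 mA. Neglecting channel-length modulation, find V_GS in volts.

V_GS = 1.59 V

In saturation I_D = ½ k_n (V_GS − V_TN)², so V_GS − V_TN = √(2 I_D / k_n) = √(2 × 0.0943 / 1.25) = 0.388 V.
V_GS = 1.2 + 0.388 = 1.59 V.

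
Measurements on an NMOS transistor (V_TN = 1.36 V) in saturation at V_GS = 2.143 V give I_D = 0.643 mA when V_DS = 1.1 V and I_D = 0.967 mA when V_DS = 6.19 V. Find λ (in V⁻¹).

λ = 0.111 V⁻¹

With V_GS fixed, I_D ∝ (1 + λ V_DS) in saturation, so I_D2/I_D1 = (1 + λ V_DS2)/(1 + λ V_DS1).
0.967/0.643 = 1.504 = (1 + 6.19 λ)/(1 + 1.1 λ).
Solving: λ (I_D1 V_DS2 − I_D2 V_DS1) = I_D2 − I_D1, so λ = (0.967 − 0.643) / (0.643 × 6.19 − 0.967 × 1.1) = 0.324 / 2.92 = 0.111 V⁻¹.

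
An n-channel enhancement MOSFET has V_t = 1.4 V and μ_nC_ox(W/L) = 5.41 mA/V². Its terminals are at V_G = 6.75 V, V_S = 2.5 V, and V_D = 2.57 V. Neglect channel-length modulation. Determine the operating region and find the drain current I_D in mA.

Triode; I_D = 1.07 mA

V_GS = V_G − V_S = 6.75 − 2.5 = 4.25 V; V_DS = V_D − V_S = 2.57 − 2.5 = 0.07 V.
V_ov = V_GS − V_t = 4.25 − 1.4 = 2.85 V.
Since V_DS = 0.07 V < V_ov = 2.85 V, the device is in the triode region.
I_D = k_n [V_ov · V_DS − ½ V_DS²] = 5.41 × [2.85 × 0.07 − 0.5 × 0.07²] = 1.07 mA.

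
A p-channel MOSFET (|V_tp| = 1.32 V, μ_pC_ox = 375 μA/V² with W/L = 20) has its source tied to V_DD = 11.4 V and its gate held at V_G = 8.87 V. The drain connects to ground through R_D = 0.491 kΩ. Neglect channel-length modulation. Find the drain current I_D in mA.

I_D = 5.49 mA

V_SG = V_DD − V_G = 11.4 − 8.87 = 2.53 V, so V_ov = 2.53 − 1.32 = 1.21 V.
k_p = μ_pC_ox · (W/L) = 7.5 mA/V².
Assume saturation: I_D = ½ k_p V_ov² = 0.5 × 7.5 × 1.21² = 5.49 mA, giving V_SD = V_DD − I_D R_D = 11.4 − 5.49 × 0.491 = 8.7 V.
V_SD = 8.7 V ≥ V_ov = 1.21 V, confirming saturation.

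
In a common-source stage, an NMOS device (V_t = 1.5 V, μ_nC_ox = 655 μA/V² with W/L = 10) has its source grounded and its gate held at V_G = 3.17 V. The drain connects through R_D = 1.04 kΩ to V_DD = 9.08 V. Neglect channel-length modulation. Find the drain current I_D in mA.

V_GS = V_G = 3.17 V, so V_ov = 3.17 − 1.5 = 1.67 V.
k_n = μ_nC_ox · (W/L) = 6.55 mA/V².
Assume saturation: I_D = ½ k_n V_ov² = 0.5 × 6.55 × 1.67² = 9.13 mA, giving V_DS = V_DD − I_D R_D = 9.08 − 9.13 × 1.04 = -0.419 V.
But -0.419 V < V_ov = 1.67 V, so the device is actually in triode.
In triode I_D = k_n[V_ov V_DS − ½ V_DS²] and I_D = (V_DD − V_DS)/R_D. Equating: 3.41 V_DS² − 12.38 V_DS + 9.08 = 0, giving V_DS = 1.02 V (the root below V_ov).
I_D = (9.08 − 1.02) / 1.04 = 7.75 mA.

I_D = 7.75 mA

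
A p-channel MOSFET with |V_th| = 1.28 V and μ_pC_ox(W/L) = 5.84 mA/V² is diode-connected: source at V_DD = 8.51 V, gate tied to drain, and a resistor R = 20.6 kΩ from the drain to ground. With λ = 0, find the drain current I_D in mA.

I_D = 0.335 mA

With gate tied to drain, V_SG = V_SD ≥ V_SG − |V_th|, so the device is in saturation.
KCL at the drain: ½ k_p (V_SG − |V_th|)² = (V_DD − V_SG)/R.
Let x = V_SG − 1.28. Then 60.2 x² + x − 7.23 = 0, giving x = 0.338 V (positive root), so V_SG = 1.62 V.
I_D = (V_DD − V_SG)/R = (8.51 − 1.62) / 20.6 = 0.335 mA.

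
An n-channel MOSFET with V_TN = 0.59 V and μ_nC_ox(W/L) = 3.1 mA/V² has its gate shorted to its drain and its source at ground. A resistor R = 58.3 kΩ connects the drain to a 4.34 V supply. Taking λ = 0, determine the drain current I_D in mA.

I_D = 0.0609 mA

With gate tied to drain, V_GS = V_DS ≥ V_GS − V_TN, so the device is in saturation.
KCL at the drain: ½ k_n (V_GS − V_TN)² = (V_DD − V_GS)/R.
Let x = V_GS − 0.59. Then 90.4 x² + x − 3.75 = 0, giving x = 0.198 V (positive root), so V_GS = 0.788 V.
I_D = (V_DD − V_GS)/R = (4.34 − 0.788) / 58.3 = 0.0609 mA.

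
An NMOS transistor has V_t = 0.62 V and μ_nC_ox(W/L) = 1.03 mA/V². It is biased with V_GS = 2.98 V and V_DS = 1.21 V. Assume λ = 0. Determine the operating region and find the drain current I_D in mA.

Triode; I_D = 2.19 mA

V_ov = V_GS − V_t = 2.98 − 0.62 = 2.36 V.
Since V_DS = 1.21 V < V_ov = 2.36 V, the device is in the triode region.
I_D = k_n [V_ov · V_DS − ½ V_DS²] = 1.03 × [2.36 × 1.21 − 0.5 × 1.21²] = 2.19 mA.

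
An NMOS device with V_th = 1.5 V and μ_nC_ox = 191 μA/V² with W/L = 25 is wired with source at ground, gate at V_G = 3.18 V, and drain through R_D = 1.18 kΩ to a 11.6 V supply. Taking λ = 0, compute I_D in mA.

I_D = 6.74 mA

V_GS = V_G = 3.18 V, so V_ov = 3.18 − 1.5 = 1.68 V.
k_n = μ_nC_ox · (W/L) = 4.775 mA/V².
Assume saturation: I_D = ½ k_n V_ov² = 0.5 × 4.775 × 1.68² = 6.74 mA, giving V_DS = V_DD − I_D R_D = 11.6 − 6.74 × 1.18 = 3.65 V.
V_DS = 3.65 V ≥ V_ov = 1.68 V, confirming saturation.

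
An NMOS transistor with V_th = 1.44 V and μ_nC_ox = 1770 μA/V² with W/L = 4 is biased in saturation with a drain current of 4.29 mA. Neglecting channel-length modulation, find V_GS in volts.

k_n = μ_nC_ox · (W/L) = 7.08 mA/V².
In saturation I_D = ½ k_n (V_GS − V_th)², so V_GS − V_th = √(2 I_D / k_n) = √(2 × 4.29 / 7.08) = 1.1 V.
V_GS = 1.44 + 1.1 = 2.54 V.

V_GS = 2.54 V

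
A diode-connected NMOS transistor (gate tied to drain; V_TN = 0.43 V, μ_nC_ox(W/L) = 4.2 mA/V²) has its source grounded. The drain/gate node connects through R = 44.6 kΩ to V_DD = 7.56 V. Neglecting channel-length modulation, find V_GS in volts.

With gate tied to drain, V_GS = V_DS ≥ V_GS − V_TN, so the device is in saturation.
KCL at the drain: ½ k_n (V_GS − V_TN)² = (V_DD − V_GS)/R.
Let x = V_GS − 0.43. Then 93.7 x² + x − 7.13 = 0, giving x = 0.271 V (positive root), so V_GS = 0.701 V.
I_D = (V_DD − V_GS)/R = (7.56 − 0.701) / 44.6 = 0.154 mA.

V_GS = 0.701 V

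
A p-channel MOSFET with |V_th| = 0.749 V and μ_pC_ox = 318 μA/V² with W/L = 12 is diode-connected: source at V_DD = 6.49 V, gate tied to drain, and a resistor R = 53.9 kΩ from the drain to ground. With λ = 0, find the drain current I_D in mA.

With gate tied to drain, V_SG = V_SD ≥ V_SG − |V_th|, so the device is in saturation.
k_p = μ_pC_ox · (W/L) = 3.816 mA/V².
KCL at the drain: ½ k_p (V_SG − |V_th|)² = (V_DD − V_SG)/R.
Let x = V_SG − 0.749. Then 103 x² + x − 5.741 = 0, giving x = 0.231 V (positive root), so V_SG = 0.98 V.
I_D = (V_DD − V_SG)/R = (6.49 − 0.98) / 53.9 = 0.102 mA.

I_D = 0.102 mA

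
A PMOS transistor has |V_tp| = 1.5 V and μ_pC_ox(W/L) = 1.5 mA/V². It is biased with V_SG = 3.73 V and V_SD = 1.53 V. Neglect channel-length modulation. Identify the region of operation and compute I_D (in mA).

V_ov = V_SG − |V_tp| = 3.73 − 1.5 = 2.23 V.
Since V_SD = 1.53 V < V_ov = 2.23 V, the device is in the triode region.
I_D = k_p [V_ov · V_SD − ½ V_SD²] = 1.5 × [2.23 × 1.53 − 0.5 × 1.53²] = 3.36 mA.

Triode; I_D = 3.36 mA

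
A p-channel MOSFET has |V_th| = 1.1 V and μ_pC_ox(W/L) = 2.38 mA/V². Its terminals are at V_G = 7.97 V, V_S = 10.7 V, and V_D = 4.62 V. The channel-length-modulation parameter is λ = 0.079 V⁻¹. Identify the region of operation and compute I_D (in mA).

V_SG = V_S − V_G = 10.7 − 7.97 = 2.73 V; V_SD = V_S − V_D = 10.7 − 4.62 = 6.08 V.
V_ov = V_SG − |V_th| = 2.73 − 1.1 = 1.63 V.
Since V_SD = 6.08 V ≥ V_ov = 1.63 V, the device is in saturation.
I_D = ½ k_p V_ov² (1 + λ V_SD) = 0.5 × 2.38 × 1.63² × (1 + 0.079 × 6.08) = 4.68 mA.

Saturation; I_D = 4.68 mA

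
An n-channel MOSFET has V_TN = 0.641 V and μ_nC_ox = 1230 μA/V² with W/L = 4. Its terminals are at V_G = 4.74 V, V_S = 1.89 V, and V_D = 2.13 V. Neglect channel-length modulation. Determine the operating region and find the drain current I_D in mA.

V_GS = V_G − V_S = 4.74 − 1.89 = 2.85 V; V_DS = V_D − V_S = 2.13 − 1.89 = 0.24 V.
k_n = μ_nC_ox · (W/L) = 4.92 mA/V².
V_ov = V_GS − V_TN = 2.85 − 0.641 = 2.21 V.
Since V_DS = 0.24 V < V_ov = 2.21 V, the device is in the triode region.
I_D = k_n [V_ov · V_DS − ½ V_DS²] = 4.92 × [2.21 × 0.24 − 0.5 × 0.24²] = 2.47 mA.

Triode; I_D = 2.47 mA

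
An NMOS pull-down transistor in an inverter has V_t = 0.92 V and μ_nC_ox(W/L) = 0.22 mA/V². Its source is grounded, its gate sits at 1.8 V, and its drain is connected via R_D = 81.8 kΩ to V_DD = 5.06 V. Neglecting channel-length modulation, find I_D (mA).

V_GS = V_G = 1.8 V, so V_ov = 1.8 − 0.92 = 0.88 V.
Assume saturation: I_D = ½ k_n V_ov² = 0.5 × 0.22 × 0.88² = 0.0852 mA, giving V_DS = V_DD − I_D R_D = 5.06 − 0.0852 × 81.8 = -1.91 V.
But -1.91 V < V_ov = 0.88 V, so the device is actually in triode.
In triode I_D = k_n[V_ov V_DS − ½ V_DS²] and I_D = (V_DD − V_DS)/R_D. Equating: 9 V_DS² − 16.84 V_DS + 5.06 = 0, giving V_DS = 0.376 V (the root below V_ov).
I_D = (5.06 − 0.376) / 81.8 = 0.0573 mA.

I_D = 0.0573 mA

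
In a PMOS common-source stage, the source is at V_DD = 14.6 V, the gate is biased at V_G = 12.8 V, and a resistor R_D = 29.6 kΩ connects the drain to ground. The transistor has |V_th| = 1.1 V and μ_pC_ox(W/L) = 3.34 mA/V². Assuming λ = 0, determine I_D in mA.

V_SG = V_DD − V_G = 14.6 − 12.8 = 1.8 V, so V_ov = 1.8 − 1.1 = 0.7 V.
Assume saturation: I_D = ½ k_p V_ov² = 0.5 × 3.34 × 0.7² = 0.818 mA, giving V_SD = V_DD − I_D R_D = 14.6 − 0.818 × 29.6 = -9.62 V.
But -9.62 V < V_ov = 0.7 V, so the device is actually in triode.
In triode I_D = k_p[V_ov V_SD − ½ V_SD²] and I_D = (V_DD − V_SD)/R_D. Equating: 49.4 V_SD² − 70.2 V_SD + 14.6 = 0, giving V_SD = 0.253 V (the root below V_ov).
I_D = (14.6 − 0.253) / 29.6 = 0.485 mA.

I_D = 0.485 mA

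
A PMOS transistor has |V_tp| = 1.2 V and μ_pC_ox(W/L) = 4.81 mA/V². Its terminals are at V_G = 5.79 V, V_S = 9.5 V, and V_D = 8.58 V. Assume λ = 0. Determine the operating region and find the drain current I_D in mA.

Triode; I_D = 9.07 mA

V_SG = V_S − V_G = 9.5 − 5.79 = 3.71 V; V_SD = V_S − V_D = 9.5 − 8.58 = 0.92 V.
V_ov = V_SG − |V_tp| = 3.71 − 1.2 = 2.51 V.
Since V_SD = 0.92 V < V_ov = 2.51 V, the device is in the triode region.
I_D = k_p [V_ov · V_SD − ½ V_SD²] = 4.81 × [2.51 × 0.92 − 0.5 × 0.92²] = 9.07 mA.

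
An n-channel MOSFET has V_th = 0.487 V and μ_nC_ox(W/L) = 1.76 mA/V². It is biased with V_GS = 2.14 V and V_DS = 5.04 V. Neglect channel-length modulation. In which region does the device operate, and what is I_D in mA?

Saturation; I_D = 2.40 mA

V_ov = V_GS − V_th = 2.14 − 0.487 = 1.65 V.
Since V_DS = 5.04 V ≥ V_ov = 1.65 V, the device is in saturation.
I_D = ½ k_n V_ov² = 0.5 × 1.76 × 1.65² = 2.4 mA.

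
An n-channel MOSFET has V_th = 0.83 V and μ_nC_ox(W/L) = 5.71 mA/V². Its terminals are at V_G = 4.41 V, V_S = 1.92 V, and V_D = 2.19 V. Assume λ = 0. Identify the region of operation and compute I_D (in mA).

V_GS = V_G − V_S = 4.41 − 1.92 = 2.49 V; V_DS = V_D − V_S = 2.19 − 1.92 = 0.27 V.
V_ov = V_GS − V_th = 2.49 − 0.83 = 1.66 V.
Since V_DS = 0.27 V < V_ov = 1.66 V, the device is in the triode region.
I_D = k_n [V_ov · V_DS − ½ V_DS²] = 5.71 × [1.66 × 0.27 − 0.5 × 0.27²] = 2.35 mA.

Triode; I_D = 2.35 mA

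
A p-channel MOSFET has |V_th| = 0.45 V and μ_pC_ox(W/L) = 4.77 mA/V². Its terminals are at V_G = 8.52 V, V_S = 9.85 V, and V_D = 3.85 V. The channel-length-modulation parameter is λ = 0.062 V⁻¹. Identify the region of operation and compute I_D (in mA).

V_SG = V_S − V_G = 9.85 − 8.52 = 1.33 V; V_SD = V_S − V_D = 9.85 − 3.85 = 6 V.
V_ov = V_SG − |V_th| = 1.33 − 0.45 = 0.88 V.
Since V_SD = 6 V ≥ V_ov = 0.88 V, the device is in saturation.
I_D = ½ k_p V_ov² (1 + λ V_SD) = 0.5 × 4.77 × 0.88² × (1 + 0.062 × 6) = 2.53 mA.

Saturation; I_D = 2.53 mA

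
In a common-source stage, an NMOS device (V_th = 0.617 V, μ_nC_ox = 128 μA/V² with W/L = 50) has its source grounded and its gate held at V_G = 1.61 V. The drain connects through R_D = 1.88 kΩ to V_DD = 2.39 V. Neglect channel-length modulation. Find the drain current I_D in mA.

V_GS = V_G = 1.61 V, so V_ov = 1.61 − 0.617 = 0.993 V.
k_n = μ_nC_ox · (W/L) = 6.4 mA/V².
Assume saturation: I_D = ½ k_n V_ov² = 0.5 × 6.4 × 0.993² = 3.16 mA, giving V_DS = V_DD − I_D R_D = 2.39 − 3.16 × 1.88 = -3.54 V.
But -3.54 V < V_ov = 0.993 V, so the device is actually in triode.
In triode I_D = k_n[V_ov V_DS − ½ V_DS²] and I_D = (V_DD − V_DS)/R_D. Equating: 6.02 V_DS² − 12.95 V_DS + 2.39 = 0, giving V_DS = 0.204 V (the root below V_ov).
I_D = (2.39 − 0.204) / 1.88 = 1.16 mA.

I_D = 1.16 mA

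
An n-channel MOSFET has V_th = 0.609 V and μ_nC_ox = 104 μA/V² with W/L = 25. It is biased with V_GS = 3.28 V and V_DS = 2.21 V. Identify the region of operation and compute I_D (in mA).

Triode; I_D = 9.00 mA

k_n = μ_nC_ox · (W/L) = 2.6 mA/V².
V_ov = V_GS − V_th = 3.28 − 0.609 = 2.67 V.
Since V_DS = 2.21 V < V_ov = 2.67 V, the device is in the triode region.
I_D = k_n [V_ov · V_DS − ½ V_DS²] = 2.6 × [2.67 × 2.21 − 0.5 × 2.21²] = 9 mA.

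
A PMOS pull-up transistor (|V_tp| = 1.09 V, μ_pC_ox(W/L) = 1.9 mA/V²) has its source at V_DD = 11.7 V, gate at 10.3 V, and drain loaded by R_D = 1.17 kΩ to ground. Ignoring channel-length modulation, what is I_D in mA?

I_D = 0.0913 mA

V_SG = V_DD − V_G = 11.7 − 10.3 = 1.4 V, so V_ov = 1.4 − 1.09 = 0.31 V.
Assume saturation: I_D = ½ k_p V_ov² = 0.5 × 1.9 × 0.31² = 0.0913 mA, giving V_SD = V_DD − I_D R_D = 11.7 − 0.0913 × 1.17 = 11.6 V.
V_SD = 11.6 V ≥ V_ov = 0.31 V, confirming saturation.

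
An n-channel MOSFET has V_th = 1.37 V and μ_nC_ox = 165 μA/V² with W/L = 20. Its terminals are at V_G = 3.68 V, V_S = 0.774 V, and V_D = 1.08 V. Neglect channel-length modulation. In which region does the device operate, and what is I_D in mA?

V_GS = V_G − V_S = 3.68 − 0.774 = 2.91 V; V_DS = V_D − V_S = 1.08 − 0.774 = 0.306 V.
k_n = μ_nC_ox · (W/L) = 3.3 mA/V².
V_ov = V_GS − V_th = 2.91 − 1.37 = 1.54 V.
Since V_DS = 0.306 V < V_ov = 1.54 V, the device is in the triode region.
I_D = k_n [V_ov · V_DS − ½ V_DS²] = 3.3 × [1.54 × 0.306 − 0.5 × 0.306²] = 1.4 mA.

Triode; I_D = 1.40 mA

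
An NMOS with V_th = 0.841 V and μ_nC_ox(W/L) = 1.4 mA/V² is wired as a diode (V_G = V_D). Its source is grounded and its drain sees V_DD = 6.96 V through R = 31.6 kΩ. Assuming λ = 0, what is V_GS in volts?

V_GS = 1.34 V

With gate tied to drain, V_GS = V_DS ≥ V_GS − V_th, so the device is in saturation.
KCL at the drain: ½ k_n (V_GS − V_th)² = (V_DD − V_GS)/R.
Let x = V_GS − 0.841. Then 22.1 x² + x − 6.119 = 0, giving x = 0.504 V (positive root), so V_GS = 1.34 V.
I_D = (V_DD − V_GS)/R = (6.96 − 1.34) / 31.6 = 0.178 mA.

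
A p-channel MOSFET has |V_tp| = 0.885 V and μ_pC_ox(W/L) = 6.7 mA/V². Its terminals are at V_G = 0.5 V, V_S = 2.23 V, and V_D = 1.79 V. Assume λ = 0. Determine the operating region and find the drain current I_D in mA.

Triode; I_D = 1.84 mA

V_SG = V_S − V_G = 2.23 − 0.5 = 1.73 V; V_SD = V_S − V_D = 2.23 − 1.79 = 0.44 V.
V_ov = V_SG − |V_tp| = 1.73 − 0.885 = 0.845 V.
Since V_SD = 0.44 V < V_ov = 0.845 V, the device is in the triode region.
I_D = k_p [V_ov · V_SD − ½ V_SD²] = 6.7 × [0.845 × 0.44 − 0.5 × 0.44²] = 1.84 mA.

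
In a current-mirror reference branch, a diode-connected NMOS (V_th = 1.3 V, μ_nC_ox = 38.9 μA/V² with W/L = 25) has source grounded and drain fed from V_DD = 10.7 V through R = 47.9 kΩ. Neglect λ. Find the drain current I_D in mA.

With gate tied to drain, V_GS = V_DS ≥ V_GS − V_th, so the device is in saturation.
k_n = μ_nC_ox · (W/L) = 0.9725 mA/V².
KCL at the drain: ½ k_n (V_GS − V_th)² = (V_DD − V_GS)/R.
Let x = V_GS − 1.3. Then 23.3 x² + x − 9.4 = 0, giving x = 0.614 V (positive root), so V_GS = 1.91 V.
I_D = (V_DD − V_GS)/R = (10.7 − 1.91) / 47.9 = 0.183 mA.

I_D = 0.183 mA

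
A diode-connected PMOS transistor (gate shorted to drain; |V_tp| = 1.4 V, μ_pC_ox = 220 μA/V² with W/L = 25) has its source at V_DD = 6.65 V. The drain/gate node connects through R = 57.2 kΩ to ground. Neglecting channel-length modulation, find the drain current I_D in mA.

With gate tied to drain, V_SG = V_SD ≥ V_SG − |V_tp|, so the device is in saturation.
k_p = μ_pC_ox · (W/L) = 5.5 mA/V².
KCL at the drain: ½ k_p (V_SG − |V_tp|)² = (V_DD − V_SG)/R.
Let x = V_SG − 1.4. Then 157 x² + x − 5.25 = 0, giving x = 0.18 V (positive root), so V_SG = 1.58 V.
I_D = (V_DD − V_SG)/R = (6.65 − 1.58) / 57.2 = 0.0886 mA.

I_D = 0.0886 mA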